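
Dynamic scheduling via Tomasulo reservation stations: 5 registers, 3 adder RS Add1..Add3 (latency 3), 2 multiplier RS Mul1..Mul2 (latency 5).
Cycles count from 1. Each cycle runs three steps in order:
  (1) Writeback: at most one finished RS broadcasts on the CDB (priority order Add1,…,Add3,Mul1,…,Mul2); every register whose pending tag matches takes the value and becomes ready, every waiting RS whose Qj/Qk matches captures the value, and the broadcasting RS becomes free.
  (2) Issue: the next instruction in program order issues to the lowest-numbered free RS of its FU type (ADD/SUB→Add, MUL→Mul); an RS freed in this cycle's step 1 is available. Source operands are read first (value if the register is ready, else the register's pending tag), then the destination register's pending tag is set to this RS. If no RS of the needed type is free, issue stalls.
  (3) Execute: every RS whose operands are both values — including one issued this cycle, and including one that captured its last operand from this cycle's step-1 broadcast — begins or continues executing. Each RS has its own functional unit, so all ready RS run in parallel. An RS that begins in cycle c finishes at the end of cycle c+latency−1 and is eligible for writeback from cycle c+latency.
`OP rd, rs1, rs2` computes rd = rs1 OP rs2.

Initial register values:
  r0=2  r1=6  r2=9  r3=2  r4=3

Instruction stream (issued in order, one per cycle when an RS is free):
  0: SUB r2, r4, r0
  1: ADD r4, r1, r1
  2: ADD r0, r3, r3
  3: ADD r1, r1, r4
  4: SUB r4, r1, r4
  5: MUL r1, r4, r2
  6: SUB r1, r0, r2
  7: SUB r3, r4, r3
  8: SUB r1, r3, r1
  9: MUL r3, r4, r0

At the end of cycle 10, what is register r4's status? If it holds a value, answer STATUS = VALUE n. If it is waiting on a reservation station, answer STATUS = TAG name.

STATUS = TAG Add2

cycle 1: issue SUB r2<-Add1 // r0:2,r1:6,r2:Add1,r3:2,r4:3
cycle 2: issue ADD r4<-Add2 // r0:2,r1:6,r2:Add1,r3:2,r4:Add2
cycle 3: issue ADD r0<-Add3 // r0:Add3,r1:6,r2:Add1,r3:2,r4:Add2
cycle 4: CDB Add1=1; issue ADD r1<-Add1 // r0:Add3,r1:Add1,r2:1,r3:2,r4:Add2
cycle 5: CDB Add2=12; issue SUB r4<-Add2 // r0:Add3,r1:Add1,r2:1,r3:2,r4:Add2
cycle 6: CDB Add3=4; issue MUL r1<-Mul1 // r0:4,r1:Mul1,r2:1,r3:2,r4:Add2
cycle 7: issue SUB r1<-Add3 // r0:4,r1:Add3,r2:1,r3:2,r4:Add2
cycle 8: CDB Add1=18; issue SUB r3<-Add1 // r0:4,r1:Add3,r2:1,r3:Add1,r4:Add2
cycle 9: stall // r0:4,r1:Add3,r2:1,r3:Add1,r4:Add2
cycle 10: CDB Add3=3; issue SUB r1<-Add3 // r0:4,r1:Add3,r2:1,r3:Add1,r4:Add2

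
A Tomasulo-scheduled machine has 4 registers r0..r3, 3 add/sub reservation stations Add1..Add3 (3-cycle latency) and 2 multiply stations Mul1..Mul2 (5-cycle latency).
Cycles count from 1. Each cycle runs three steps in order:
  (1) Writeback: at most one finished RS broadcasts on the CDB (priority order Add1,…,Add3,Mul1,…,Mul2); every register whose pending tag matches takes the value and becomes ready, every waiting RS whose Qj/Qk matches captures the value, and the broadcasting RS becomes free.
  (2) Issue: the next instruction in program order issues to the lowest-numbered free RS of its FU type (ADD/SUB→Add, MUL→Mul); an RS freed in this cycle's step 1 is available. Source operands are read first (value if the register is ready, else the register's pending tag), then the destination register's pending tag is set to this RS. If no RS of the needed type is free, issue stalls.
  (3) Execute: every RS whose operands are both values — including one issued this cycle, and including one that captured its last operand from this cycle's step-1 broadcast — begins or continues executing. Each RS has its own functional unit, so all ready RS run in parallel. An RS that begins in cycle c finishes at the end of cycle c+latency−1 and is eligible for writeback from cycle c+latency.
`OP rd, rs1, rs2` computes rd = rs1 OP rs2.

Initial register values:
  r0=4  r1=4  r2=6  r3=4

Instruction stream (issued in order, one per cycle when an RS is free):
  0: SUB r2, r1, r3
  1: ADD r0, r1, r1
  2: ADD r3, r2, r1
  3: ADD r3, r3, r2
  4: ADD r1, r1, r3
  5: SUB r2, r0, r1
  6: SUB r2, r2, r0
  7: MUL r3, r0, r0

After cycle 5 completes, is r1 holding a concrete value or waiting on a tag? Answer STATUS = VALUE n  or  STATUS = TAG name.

STATUS = TAG Add2

  c1: issue SUB r2<-Add1  regs: r0:4,r1:4,r2:Add1,r3:4
  c2: issue ADD r0<-Add2  regs: r0:Add2,r1:4,r2:Add1,r3:4
  c3: issue ADD r3<-Add3  regs: r0:Add2,r1:4,r2:Add1,r3:Add3
  c4: CDB Add1=0; issue ADD r3<-Add1  regs: r0:Add2,r1:4,r2:0,r3:Add1
  c5: CDB Add2=8; issue ADD r1<-Add2  regs: r0:8,r1:Add2,r2:0,r3:Add1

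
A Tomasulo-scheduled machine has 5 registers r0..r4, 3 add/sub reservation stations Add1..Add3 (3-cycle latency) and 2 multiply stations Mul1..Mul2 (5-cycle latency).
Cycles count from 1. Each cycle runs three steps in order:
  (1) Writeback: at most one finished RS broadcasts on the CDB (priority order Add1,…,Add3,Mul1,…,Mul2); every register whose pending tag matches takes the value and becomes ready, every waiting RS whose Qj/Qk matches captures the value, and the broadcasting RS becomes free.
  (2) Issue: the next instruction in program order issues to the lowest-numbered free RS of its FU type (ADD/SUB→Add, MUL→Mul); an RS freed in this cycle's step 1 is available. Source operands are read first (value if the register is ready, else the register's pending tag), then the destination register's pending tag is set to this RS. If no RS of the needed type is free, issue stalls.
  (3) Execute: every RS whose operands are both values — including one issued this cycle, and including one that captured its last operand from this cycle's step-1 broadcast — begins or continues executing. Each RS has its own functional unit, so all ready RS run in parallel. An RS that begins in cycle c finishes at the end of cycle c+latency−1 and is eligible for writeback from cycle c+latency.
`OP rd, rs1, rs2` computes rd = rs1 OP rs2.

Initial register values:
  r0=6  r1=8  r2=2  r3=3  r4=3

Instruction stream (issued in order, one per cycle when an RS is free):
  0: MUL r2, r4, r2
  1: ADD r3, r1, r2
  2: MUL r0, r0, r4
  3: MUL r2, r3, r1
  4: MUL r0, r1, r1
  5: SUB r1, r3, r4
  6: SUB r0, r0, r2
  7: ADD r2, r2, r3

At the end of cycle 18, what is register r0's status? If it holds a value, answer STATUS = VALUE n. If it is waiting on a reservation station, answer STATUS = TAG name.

c1: issue MUL r2<-Mul1 | r0:6,r1:8,r2:Mul1,r3:3,r4:3
c2: issue ADD r3<-Add1 | r0:6,r1:8,r2:Mul1,r3:Add1,r4:3
c3: issue MUL r0<-Mul2 | r0:Mul2,r1:8,r2:Mul1,r3:Add1,r4:3
c4: stall | r0:Mul2,r1:8,r2:Mul1,r3:Add1,r4:3
c5: stall | r0:Mul2,r1:8,r2:Mul1,r3:Add1,r4:3
c6: CDB Mul1=6; issue MUL r2<-Mul1 | r0:Mul2,r1:8,r2:Mul1,r3:Add1,r4:3
c7: stall | r0:Mul2,r1:8,r2:Mul1,r3:Add1,r4:3
c8: CDB Mul2=18; issue MUL r0<-Mul2 | r0:Mul2,r1:8,r2:Mul1,r3:Add1,r4:3
c9: CDB Add1=14; issue SUB r1<-Add1 | r0:Mul2,r1:Add1,r2:Mul1,r3:14,r4:3
c10: issue SUB r0<-Add2 | r0:Add2,r1:Add1,r2:Mul1,r3:14,r4:3
c11: issue ADD r2<-Add3 | r0:Add2,r1:Add1,r2:Add3,r3:14,r4:3
c12: CDB Add1=11 | r0:Add2,r1:11,r2:Add3,r3:14,r4:3
c13: CDB Mul2=64 | r0:Add2,r1:11,r2:Add3,r3:14,r4:3
c14: CDB Mul1=112 | r0:Add2,r1:11,r2:Add3,r3:14,r4:3
c15: - | r0:Add2,r1:11,r2:Add3,r3:14,r4:3
c16: - | r0:Add2,r1:11,r2:Add3,r3:14,r4:3
c17: CDB Add2=-48 | r0:-48,r1:11,r2:Add3,r3:14,r4:3
c18: CDB Add3=126 | r0:-48,r1:11,r2:126,r3:14,r4:3

STATUS = VALUE -48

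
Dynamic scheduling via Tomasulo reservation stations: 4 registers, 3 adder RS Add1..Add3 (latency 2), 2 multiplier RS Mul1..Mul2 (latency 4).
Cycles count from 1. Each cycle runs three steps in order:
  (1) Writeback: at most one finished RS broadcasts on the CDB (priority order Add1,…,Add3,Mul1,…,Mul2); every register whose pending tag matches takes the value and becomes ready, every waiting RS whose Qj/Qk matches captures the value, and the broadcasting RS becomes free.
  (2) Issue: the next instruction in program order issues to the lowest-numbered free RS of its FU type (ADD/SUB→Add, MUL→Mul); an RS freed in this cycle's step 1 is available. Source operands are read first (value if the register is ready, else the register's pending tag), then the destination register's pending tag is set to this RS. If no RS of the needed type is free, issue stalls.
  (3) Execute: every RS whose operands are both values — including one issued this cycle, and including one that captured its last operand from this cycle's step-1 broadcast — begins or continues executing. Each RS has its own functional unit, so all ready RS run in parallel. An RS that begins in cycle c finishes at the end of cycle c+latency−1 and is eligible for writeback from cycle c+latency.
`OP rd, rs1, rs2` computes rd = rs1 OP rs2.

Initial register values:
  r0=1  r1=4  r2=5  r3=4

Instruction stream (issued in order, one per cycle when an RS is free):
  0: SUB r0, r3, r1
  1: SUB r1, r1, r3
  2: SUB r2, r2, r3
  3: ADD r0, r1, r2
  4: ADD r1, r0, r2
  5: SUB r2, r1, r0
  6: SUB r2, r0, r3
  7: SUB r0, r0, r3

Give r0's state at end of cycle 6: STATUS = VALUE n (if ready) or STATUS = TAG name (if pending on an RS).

  c1: issue SUB r0<-Add1  regs: r0:Add1,r1:4,r2:5,r3:4
  c2: issue SUB r1<-Add2  regs: r0:Add1,r1:Add2,r2:5,r3:4
  c3: CDB Add1=0; issue SUB r2<-Add1  regs: r0:0,r1:Add2,r2:Add1,r3:4
  c4: CDB Add2=0; issue ADD r0<-Add2  regs: r0:Add2,r1:0,r2:Add1,r3:4
  c5: CDB Add1=1; issue ADD r1<-Add1  regs: r0:Add2,r1:Add1,r2:1,r3:4
  c6: issue SUB r2<-Add3  regs: r0:Add2,r1:Add1,r2:Add3,r3:4

STATUS = TAG Add2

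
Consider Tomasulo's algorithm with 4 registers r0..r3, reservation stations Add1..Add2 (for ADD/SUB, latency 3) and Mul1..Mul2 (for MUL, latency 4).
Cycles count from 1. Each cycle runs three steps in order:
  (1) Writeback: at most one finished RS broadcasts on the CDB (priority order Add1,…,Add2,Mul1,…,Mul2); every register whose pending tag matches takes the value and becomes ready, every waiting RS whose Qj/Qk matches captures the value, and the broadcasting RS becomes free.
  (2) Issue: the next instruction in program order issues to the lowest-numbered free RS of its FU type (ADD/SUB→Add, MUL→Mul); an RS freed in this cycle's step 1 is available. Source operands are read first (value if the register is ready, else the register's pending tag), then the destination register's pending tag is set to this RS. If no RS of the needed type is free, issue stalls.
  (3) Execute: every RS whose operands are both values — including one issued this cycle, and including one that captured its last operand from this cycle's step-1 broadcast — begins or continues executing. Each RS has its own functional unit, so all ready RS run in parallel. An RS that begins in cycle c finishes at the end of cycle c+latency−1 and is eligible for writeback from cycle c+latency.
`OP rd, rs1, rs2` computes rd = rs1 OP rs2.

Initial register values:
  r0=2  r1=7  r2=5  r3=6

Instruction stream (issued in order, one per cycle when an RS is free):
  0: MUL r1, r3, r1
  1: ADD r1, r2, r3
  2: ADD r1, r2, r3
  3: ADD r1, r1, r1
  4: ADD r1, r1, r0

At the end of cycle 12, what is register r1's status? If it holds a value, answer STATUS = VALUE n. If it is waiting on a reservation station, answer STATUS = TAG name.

c1: issue MUL r1<-Mul1 | r0:2,r1:Mul1,r2:5,r3:6
c2: issue ADD r1<-Add1 | r0:2,r1:Add1,r2:5,r3:6
c3: issue ADD r1<-Add2 | r0:2,r1:Add2,r2:5,r3:6
c4: stall | r0:2,r1:Add2,r2:5,r3:6
c5: CDB Add1=11; issue ADD r1<-Add1 | r0:2,r1:Add1,r2:5,r3:6
c6: CDB Add2=11; issue ADD r1<-Add2 | r0:2,r1:Add2,r2:5,r3:6
c7: CDB Mul1=42 | r0:2,r1:Add2,r2:5,r3:6
c8: - | r0:2,r1:Add2,r2:5,r3:6
c9: CDB Add1=22 | r0:2,r1:Add2,r2:5,r3:6
c10: - | r0:2,r1:Add2,r2:5,r3:6
c11: - | r0:2,r1:Add2,r2:5,r3:6
c12: CDB Add2=24 | r0:2,r1:24,r2:5,r3:6

STATUS = VALUE 24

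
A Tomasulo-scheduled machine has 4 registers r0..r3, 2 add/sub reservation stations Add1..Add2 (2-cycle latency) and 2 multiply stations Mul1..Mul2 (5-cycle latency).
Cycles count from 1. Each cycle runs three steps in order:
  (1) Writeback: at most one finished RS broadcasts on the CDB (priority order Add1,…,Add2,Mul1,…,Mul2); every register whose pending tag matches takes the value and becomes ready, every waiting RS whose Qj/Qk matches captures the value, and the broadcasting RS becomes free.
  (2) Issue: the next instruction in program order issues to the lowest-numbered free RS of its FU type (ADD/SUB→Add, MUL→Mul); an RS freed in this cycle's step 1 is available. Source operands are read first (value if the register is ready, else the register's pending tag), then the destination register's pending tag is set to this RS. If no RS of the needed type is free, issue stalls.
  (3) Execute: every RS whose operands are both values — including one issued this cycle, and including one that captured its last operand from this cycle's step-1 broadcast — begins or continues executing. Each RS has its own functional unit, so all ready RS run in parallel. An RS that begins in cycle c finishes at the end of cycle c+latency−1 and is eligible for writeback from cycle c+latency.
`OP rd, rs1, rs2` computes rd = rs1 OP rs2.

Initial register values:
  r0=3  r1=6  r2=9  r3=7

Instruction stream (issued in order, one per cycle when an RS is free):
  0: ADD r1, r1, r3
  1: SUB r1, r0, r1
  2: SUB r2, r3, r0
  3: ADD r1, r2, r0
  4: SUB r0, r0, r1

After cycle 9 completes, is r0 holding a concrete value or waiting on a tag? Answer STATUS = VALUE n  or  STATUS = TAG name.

c1: issue ADD r1<-Add1 | r0:3,r1:Add1,r2:9,r3:7
c2: issue SUB r1<-Add2 | r0:3,r1:Add2,r2:9,r3:7
c3: CDB Add1=13; issue SUB r2<-Add1 | r0:3,r1:Add2,r2:Add1,r3:7
c4: stall | r0:3,r1:Add2,r2:Add1,r3:7
c5: CDB Add1=4; issue ADD r1<-Add1 | r0:3,r1:Add1,r2:4,r3:7
c6: CDB Add2=-10; issue SUB r0<-Add2 | r0:Add2,r1:Add1,r2:4,r3:7
c7: CDB Add1=7 | r0:Add2,r1:7,r2:4,r3:7
c8: - | r0:Add2,r1:7,r2:4,r3:7
c9: CDB Add2=-4 | r0:-4,r1:7,r2:4,r3:7

STATUS = VALUE -4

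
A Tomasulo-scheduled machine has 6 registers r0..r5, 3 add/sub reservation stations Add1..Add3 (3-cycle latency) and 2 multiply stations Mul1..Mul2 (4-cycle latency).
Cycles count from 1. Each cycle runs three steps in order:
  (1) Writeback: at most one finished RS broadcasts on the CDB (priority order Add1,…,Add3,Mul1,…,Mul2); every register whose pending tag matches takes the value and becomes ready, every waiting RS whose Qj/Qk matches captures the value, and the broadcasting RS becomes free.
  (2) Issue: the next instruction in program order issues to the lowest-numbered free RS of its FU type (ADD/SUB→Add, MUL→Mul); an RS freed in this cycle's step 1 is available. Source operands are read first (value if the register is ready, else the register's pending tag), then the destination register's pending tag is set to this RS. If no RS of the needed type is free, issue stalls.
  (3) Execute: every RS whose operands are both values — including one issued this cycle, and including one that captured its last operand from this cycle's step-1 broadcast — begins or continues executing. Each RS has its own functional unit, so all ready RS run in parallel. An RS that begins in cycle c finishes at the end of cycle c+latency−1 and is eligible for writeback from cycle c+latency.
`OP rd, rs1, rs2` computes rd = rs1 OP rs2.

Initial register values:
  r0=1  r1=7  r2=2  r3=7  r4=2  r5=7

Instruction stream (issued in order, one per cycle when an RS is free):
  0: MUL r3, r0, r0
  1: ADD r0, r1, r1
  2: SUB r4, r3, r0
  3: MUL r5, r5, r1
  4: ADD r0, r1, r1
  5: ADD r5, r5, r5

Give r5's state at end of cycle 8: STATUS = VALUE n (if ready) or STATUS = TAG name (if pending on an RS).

STATUS = TAG Add3

  c1: issue MUL r3<-Mul1  regs: r0:1,r1:7,r2:2,r3:Mul1,r4:2,r5:7
  c2: issue ADD r0<-Add1  regs: r0:Add1,r1:7,r2:2,r3:Mul1,r4:2,r5:7
  c3: issue SUB r4<-Add2  regs: r0:Add1,r1:7,r2:2,r3:Mul1,r4:Add2,r5:7
  c4: issue MUL r5<-Mul2  regs: r0:Add1,r1:7,r2:2,r3:Mul1,r4:Add2,r5:Mul2
  c5: CDB Add1=14; issue ADD r0<-Add1  regs: r0:Add1,r1:7,r2:2,r3:Mul1,r4:Add2,r5:Mul2
  c6: CDB Mul1=1; issue ADD r5<-Add3  regs: r0:Add1,r1:7,r2:2,r3:1,r4:Add2,r5:Add3
  c7: -  regs: r0:Add1,r1:7,r2:2,r3:1,r4:Add2,r5:Add3
  c8: CDB Add1=14  regs: r0:14,r1:7,r2:2,r3:1,r4:Add2,r5:Add3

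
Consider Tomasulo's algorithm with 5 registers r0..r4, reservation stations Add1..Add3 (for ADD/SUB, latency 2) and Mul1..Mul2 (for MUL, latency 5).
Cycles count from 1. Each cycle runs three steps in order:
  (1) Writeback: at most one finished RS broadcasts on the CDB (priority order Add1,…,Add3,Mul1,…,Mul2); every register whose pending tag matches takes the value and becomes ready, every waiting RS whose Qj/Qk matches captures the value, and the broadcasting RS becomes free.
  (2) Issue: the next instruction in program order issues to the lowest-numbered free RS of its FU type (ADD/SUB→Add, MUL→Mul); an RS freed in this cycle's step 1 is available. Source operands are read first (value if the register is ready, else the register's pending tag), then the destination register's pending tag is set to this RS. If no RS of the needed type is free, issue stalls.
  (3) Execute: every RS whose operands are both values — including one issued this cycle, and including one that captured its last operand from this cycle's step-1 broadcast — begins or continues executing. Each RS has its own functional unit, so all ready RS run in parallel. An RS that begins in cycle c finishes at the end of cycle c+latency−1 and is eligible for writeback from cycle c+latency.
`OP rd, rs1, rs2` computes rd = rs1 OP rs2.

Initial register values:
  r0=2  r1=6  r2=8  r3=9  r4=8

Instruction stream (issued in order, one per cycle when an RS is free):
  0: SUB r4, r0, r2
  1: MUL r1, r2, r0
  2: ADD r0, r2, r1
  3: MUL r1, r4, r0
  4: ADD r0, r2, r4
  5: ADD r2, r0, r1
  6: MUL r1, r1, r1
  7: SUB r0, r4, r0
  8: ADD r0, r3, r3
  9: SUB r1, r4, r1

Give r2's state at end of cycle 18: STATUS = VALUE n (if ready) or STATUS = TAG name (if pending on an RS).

STATUS = VALUE -142

c1: issue SUB r4<-Add1 | r0:2,r1:6,r2:8,r3:9,r4:Add1
c2: issue MUL r1<-Mul1 | r0:2,r1:Mul1,r2:8,r3:9,r4:Add1
c3: CDB Add1=-6; issue ADD r0<-Add1 | r0:Add1,r1:Mul1,r2:8,r3:9,r4:-6
c4: issue MUL r1<-Mul2 | r0:Add1,r1:Mul2,r2:8,r3:9,r4:-6
c5: issue ADD r0<-Add2 | r0:Add2,r1:Mul2,r2:8,r3:9,r4:-6
c6: issue ADD r2<-Add3 | r0:Add2,r1:Mul2,r2:Add3,r3:9,r4:-6
c7: CDB Add2=2; stall | r0:2,r1:Mul2,r2:Add3,r3:9,r4:-6
c8: CDB Mul1=16; issue MUL r1<-Mul1 | r0:2,r1:Mul1,r2:Add3,r3:9,r4:-6
c9: issue SUB r0<-Add2 | r0:Add2,r1:Mul1,r2:Add3,r3:9,r4:-6
c10: CDB Add1=24; issue ADD r0<-Add1 | r0:Add1,r1:Mul1,r2:Add3,r3:9,r4:-6
c11: CDB Add2=-8; issue SUB r1<-Add2 | r0:Add1,r1:Add2,r2:Add3,r3:9,r4:-6
c12: CDB Add1=18 | r0:18,r1:Add2,r2:Add3,r3:9,r4:-6
c13: - | r0:18,r1:Add2,r2:Add3,r3:9,r4:-6
c14: - | r0:18,r1:Add2,r2:Add3,r3:9,r4:-6
c15: CDB Mul2=-144 | r0:18,r1:Add2,r2:Add3,r3:9,r4:-6
c16: - | r0:18,r1:Add2,r2:Add3,r3:9,r4:-6
c17: CDB Add3=-142 | r0:18,r1:Add2,r2:-142,r3:9,r4:-6
c18: - | r0:18,r1:Add2,r2:-142,r3:9,r4:-6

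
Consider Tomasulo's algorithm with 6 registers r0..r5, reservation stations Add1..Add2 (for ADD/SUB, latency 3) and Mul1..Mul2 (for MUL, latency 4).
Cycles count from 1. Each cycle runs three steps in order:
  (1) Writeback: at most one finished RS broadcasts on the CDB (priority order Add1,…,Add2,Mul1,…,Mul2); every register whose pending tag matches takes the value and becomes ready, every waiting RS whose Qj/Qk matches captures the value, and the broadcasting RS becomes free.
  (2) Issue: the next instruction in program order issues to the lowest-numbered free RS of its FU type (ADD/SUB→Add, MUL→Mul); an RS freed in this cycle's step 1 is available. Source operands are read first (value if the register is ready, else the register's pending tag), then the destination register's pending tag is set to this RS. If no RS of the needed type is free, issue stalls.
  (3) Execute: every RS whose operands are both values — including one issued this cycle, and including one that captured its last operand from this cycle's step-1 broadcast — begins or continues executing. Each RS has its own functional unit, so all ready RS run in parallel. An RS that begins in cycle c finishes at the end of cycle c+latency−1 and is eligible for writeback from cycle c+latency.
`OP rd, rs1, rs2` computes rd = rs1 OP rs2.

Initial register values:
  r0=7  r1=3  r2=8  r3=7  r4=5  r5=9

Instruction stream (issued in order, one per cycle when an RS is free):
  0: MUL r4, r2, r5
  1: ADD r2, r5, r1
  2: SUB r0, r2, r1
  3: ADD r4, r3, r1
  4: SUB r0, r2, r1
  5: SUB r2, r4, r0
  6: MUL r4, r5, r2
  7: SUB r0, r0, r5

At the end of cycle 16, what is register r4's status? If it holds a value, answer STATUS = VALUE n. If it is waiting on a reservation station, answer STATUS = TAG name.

STATUS = TAG Mul1

cycle 1: issue MUL r4<-Mul1 // r0:7,r1:3,r2:8,r3:7,r4:Mul1,r5:9
cycle 2: issue ADD r2<-Add1 // r0:7,r1:3,r2:Add1,r3:7,r4:Mul1,r5:9
cycle 3: issue SUB r0<-Add2 // r0:Add2,r1:3,r2:Add1,r3:7,r4:Mul1,r5:9
cycle 4: stall // r0:Add2,r1:3,r2:Add1,r3:7,r4:Mul1,r5:9
cycle 5: CDB Add1=12; issue ADD r4<-Add1 // r0:Add2,r1:3,r2:12,r3:7,r4:Add1,r5:9
cycle 6: CDB Mul1=72; stall // r0:Add2,r1:3,r2:12,r3:7,r4:Add1,r5:9
cycle 7: stall // r0:Add2,r1:3,r2:12,r3:7,r4:Add1,r5:9
cycle 8: CDB Add1=10; issue SUB r0<-Add1 // r0:Add1,r1:3,r2:12,r3:7,r4:10,r5:9
cycle 9: CDB Add2=9; issue SUB r2<-Add2 // r0:Add1,r1:3,r2:Add2,r3:7,r4:10,r5:9
cycle 10: issue MUL r4<-Mul1 // r0:Add1,r1:3,r2:Add2,r3:7,r4:Mul1,r5:9
cycle 11: CDB Add1=9; issue SUB r0<-Add1 // r0:Add1,r1:3,r2:Add2,r3:7,r4:Mul1,r5:9
cycle 12: - // r0:Add1,r1:3,r2:Add2,r3:7,r4:Mul1,r5:9
cycle 13: - // r0:Add1,r1:3,r2:Add2,r3:7,r4:Mul1,r5:9
cycle 14: CDB Add1=0 // r0:0,r1:3,r2:Add2,r3:7,r4:Mul1,r5:9
cycle 15: CDB Add2=1 // r0:0,r1:3,r2:1,r3:7,r4:Mul1,r5:9
cycle 16: - // r0:0,r1:3,r2:1,r3:7,r4:Mul1,r5:9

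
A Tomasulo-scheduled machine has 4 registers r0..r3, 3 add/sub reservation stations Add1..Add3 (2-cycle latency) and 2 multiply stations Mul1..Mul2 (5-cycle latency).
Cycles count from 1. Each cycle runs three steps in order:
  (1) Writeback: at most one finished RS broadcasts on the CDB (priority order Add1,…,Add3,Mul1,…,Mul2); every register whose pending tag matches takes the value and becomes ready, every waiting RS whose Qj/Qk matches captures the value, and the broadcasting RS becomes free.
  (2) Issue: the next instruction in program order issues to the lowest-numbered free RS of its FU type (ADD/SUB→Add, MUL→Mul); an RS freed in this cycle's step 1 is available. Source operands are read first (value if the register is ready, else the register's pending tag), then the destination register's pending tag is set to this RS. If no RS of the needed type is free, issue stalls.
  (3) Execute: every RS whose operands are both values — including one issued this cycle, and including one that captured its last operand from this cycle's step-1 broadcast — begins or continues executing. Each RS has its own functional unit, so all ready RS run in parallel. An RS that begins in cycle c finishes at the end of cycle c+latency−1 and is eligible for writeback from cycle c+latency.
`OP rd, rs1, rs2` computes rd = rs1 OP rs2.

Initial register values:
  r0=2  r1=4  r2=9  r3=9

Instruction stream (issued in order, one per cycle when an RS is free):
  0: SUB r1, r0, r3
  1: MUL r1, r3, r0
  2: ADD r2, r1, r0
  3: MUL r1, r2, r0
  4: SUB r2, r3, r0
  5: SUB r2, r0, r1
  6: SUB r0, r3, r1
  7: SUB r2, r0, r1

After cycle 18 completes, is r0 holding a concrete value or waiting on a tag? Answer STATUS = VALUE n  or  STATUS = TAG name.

STATUS = VALUE -31

  c1: issue SUB r1<-Add1  regs: r0:2,r1:Add1,r2:9,r3:9
  c2: issue MUL r1<-Mul1  regs: r0:2,r1:Mul1,r2:9,r3:9
  c3: CDB Add1=-7; issue ADD r2<-Add1  regs: r0:2,r1:Mul1,r2:Add1,r3:9
  c4: issue MUL r1<-Mul2  regs: r0:2,r1:Mul2,r2:Add1,r3:9
  c5: issue SUB r2<-Add2  regs: r0:2,r1:Mul2,r2:Add2,r3:9
  c6: issue SUB r2<-Add3  regs: r0:2,r1:Mul2,r2:Add3,r3:9
  c7: CDB Add2=7; issue SUB r0<-Add2  regs: r0:Add2,r1:Mul2,r2:Add3,r3:9
  c8: CDB Mul1=18; stall  regs: r0:Add2,r1:Mul2,r2:Add3,r3:9
  c9: stall  regs: r0:Add2,r1:Mul2,r2:Add3,r3:9
  c10: CDB Add1=20; issue SUB r2<-Add1  regs: r0:Add2,r1:Mul2,r2:Add1,r3:9
  c11: -  regs: r0:Add2,r1:Mul2,r2:Add1,r3:9
  c12: -  regs: r0:Add2,r1:Mul2,r2:Add1,r3:9
  c13: -  regs: r0:Add2,r1:Mul2,r2:Add1,r3:9
  c14: -  regs: r0:Add2,r1:Mul2,r2:Add1,r3:9
  c15: CDB Mul2=40  regs: r0:Add2,r1:40,r2:Add1,r3:9
  c16: -  regs: r0:Add2,r1:40,r2:Add1,r3:9
  c17: CDB Add2=-31  regs: r0:-31,r1:40,r2:Add1,r3:9
  c18: CDB Add3=-38  regs: r0:-31,r1:40,r2:Add1,r3:9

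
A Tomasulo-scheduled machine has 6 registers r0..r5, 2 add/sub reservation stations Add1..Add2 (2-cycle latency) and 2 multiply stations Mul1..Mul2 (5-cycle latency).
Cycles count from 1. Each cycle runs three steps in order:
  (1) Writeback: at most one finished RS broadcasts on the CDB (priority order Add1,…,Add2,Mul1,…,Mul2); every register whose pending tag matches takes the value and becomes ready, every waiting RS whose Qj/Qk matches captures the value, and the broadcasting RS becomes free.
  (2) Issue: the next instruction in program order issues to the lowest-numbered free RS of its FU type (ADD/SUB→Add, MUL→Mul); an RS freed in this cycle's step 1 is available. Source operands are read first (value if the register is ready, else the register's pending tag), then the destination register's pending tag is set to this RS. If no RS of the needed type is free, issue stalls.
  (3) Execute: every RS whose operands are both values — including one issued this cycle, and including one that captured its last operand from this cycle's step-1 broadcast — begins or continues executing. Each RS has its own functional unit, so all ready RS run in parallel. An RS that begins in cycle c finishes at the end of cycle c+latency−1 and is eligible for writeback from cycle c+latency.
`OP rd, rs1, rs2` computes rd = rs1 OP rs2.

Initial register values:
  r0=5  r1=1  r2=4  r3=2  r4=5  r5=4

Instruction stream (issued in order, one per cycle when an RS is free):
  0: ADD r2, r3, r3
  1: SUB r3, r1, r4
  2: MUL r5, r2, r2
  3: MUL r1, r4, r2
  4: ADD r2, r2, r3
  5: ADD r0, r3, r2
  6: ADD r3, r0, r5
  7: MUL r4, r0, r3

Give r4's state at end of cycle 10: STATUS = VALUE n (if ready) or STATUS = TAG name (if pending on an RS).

cycle 1: issue ADD r2<-Add1 // r0:5,r1:1,r2:Add1,r3:2,r4:5,r5:4
cycle 2: issue SUB r3<-Add2 // r0:5,r1:1,r2:Add1,r3:Add2,r4:5,r5:4
cycle 3: CDB Add1=4; issue MUL r5<-Mul1 // r0:5,r1:1,r2:4,r3:Add2,r4:5,r5:Mul1
cycle 4: CDB Add2=-4; issue MUL r1<-Mul2 // r0:5,r1:Mul2,r2:4,r3:-4,r4:5,r5:Mul1
cycle 5: issue ADD r2<-Add1 // r0:5,r1:Mul2,r2:Add1,r3:-4,r4:5,r5:Mul1
cycle 6: issue ADD r0<-Add2 // r0:Add2,r1:Mul2,r2:Add1,r3:-4,r4:5,r5:Mul1
cycle 7: CDB Add1=0; issue ADD r3<-Add1 // r0:Add2,r1:Mul2,r2:0,r3:Add1,r4:5,r5:Mul1
cycle 8: CDB Mul1=16; issue MUL r4<-Mul1 // r0:Add2,r1:Mul2,r2:0,r3:Add1,r4:Mul1,r5:16
cycle 9: CDB Add2=-4 // r0:-4,r1:Mul2,r2:0,r3:Add1,r4:Mul1,r5:16
cycle 10: CDB Mul2=20 // r0:-4,r1:20,r2:0,r3:Add1,r4:Mul1,r5:16

STATUS = TAG Mul1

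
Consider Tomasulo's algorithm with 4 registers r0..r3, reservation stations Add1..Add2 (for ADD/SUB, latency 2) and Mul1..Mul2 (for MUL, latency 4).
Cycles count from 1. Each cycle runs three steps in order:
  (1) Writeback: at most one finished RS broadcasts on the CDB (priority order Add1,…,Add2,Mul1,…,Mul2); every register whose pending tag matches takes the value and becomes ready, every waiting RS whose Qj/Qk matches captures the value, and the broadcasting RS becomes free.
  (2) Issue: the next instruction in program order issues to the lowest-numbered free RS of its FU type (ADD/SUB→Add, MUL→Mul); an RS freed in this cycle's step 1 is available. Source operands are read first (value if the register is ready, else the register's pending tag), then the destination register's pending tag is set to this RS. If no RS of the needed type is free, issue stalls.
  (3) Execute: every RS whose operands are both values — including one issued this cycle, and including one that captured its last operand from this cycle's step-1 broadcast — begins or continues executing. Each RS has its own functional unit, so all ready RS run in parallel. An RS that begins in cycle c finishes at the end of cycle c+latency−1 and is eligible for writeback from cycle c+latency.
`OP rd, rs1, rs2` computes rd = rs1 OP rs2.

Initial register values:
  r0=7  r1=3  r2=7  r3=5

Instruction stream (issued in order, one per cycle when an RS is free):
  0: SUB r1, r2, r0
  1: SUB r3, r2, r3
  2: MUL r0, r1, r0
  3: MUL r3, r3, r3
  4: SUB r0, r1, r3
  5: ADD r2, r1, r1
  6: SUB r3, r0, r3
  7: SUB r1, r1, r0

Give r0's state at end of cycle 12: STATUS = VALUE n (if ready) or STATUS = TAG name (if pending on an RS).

cycle 1: issue SUB r1<-Add1 // r0:7,r1:Add1,r2:7,r3:5
cycle 2: issue SUB r3<-Add2 // r0:7,r1:Add1,r2:7,r3:Add2
cycle 3: CDB Add1=0; issue MUL r0<-Mul1 // r0:Mul1,r1:0,r2:7,r3:Add2
cycle 4: CDB Add2=2; issue MUL r3<-Mul2 // r0:Mul1,r1:0,r2:7,r3:Mul2
cycle 5: issue SUB r0<-Add1 // r0:Add1,r1:0,r2:7,r3:Mul2
cycle 6: issue ADD r2<-Add2 // r0:Add1,r1:0,r2:Add2,r3:Mul2
cycle 7: CDB Mul1=0; stall // r0:Add1,r1:0,r2:Add2,r3:Mul2
cycle 8: CDB Add2=0; issue SUB r3<-Add2 // r0:Add1,r1:0,r2:0,r3:Add2
cycle 9: CDB Mul2=4; stall // r0:Add1,r1:0,r2:0,r3:Add2
cycle 10: stall // r0:Add1,r1:0,r2:0,r3:Add2
cycle 11: CDB Add1=-4; issue SUB r1<-Add1 // r0:-4,r1:Add1,r2:0,r3:Add2
cycle 12: - // r0:-4,r1:Add1,r2:0,r3:Add2

STATUS = VALUE -4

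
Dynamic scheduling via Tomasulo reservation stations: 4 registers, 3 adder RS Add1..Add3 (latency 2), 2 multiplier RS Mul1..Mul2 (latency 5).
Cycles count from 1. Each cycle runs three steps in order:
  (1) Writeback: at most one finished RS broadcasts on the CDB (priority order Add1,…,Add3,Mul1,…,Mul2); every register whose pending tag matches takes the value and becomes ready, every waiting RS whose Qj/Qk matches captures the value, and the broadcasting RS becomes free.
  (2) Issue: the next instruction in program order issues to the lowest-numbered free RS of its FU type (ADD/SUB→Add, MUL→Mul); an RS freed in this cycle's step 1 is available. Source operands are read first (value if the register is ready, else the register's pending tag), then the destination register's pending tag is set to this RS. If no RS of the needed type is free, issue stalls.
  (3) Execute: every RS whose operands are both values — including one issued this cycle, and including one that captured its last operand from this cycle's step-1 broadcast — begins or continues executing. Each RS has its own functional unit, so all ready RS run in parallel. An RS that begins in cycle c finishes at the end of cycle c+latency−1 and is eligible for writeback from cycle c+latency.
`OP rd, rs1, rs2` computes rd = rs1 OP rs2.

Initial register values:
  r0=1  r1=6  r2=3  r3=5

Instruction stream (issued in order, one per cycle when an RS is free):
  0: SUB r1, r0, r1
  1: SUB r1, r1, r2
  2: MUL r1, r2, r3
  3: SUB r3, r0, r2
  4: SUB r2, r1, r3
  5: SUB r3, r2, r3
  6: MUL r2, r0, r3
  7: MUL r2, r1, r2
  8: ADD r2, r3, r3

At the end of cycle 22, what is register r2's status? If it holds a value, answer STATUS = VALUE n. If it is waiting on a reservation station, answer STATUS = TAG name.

STATUS = VALUE 38

c1: issue SUB r1<-Add1 | r0:1,r1:Add1,r2:3,r3:5
c2: issue SUB r1<-Add2 | r0:1,r1:Add2,r2:3,r3:5
c3: CDB Add1=-5; issue MUL r1<-Mul1 | r0:1,r1:Mul1,r2:3,r3:5
c4: issue SUB r3<-Add1 | r0:1,r1:Mul1,r2:3,r3:Add1
c5: CDB Add2=-8; issue SUB r2<-Add2 | r0:1,r1:Mul1,r2:Add2,r3:Add1
c6: CDB Add1=-2; issue SUB r3<-Add1 | r0:1,r1:Mul1,r2:Add2,r3:Add1
c7: issue MUL r2<-Mul2 | r0:1,r1:Mul1,r2:Mul2,r3:Add1
c8: CDB Mul1=15; issue MUL r2<-Mul1 | r0:1,r1:15,r2:Mul1,r3:Add1
c9: issue ADD r2<-Add3 | r0:1,r1:15,r2:Add3,r3:Add1
c10: CDB Add2=17 | r0:1,r1:15,r2:Add3,r3:Add1
c11: - | r0:1,r1:15,r2:Add3,r3:Add1
c12: CDB Add1=19 | r0:1,r1:15,r2:Add3,r3:19
c13: - | r0:1,r1:15,r2:Add3,r3:19
c14: CDB Add3=38 | r0:1,r1:15,r2:38,r3:19
c15: - | r0:1,r1:15,r2:38,r3:19
c16: - | r0:1,r1:15,r2:38,r3:19
c17: CDB Mul2=19 | r0:1,r1:15,r2:38,r3:19
c18: - | r0:1,r1:15,r2:38,r3:19
c19: - | r0:1,r1:15,r2:38,r3:19
c20: - | r0:1,r1:15,r2:38,r3:19
c21: - | r0:1,r1:15,r2:38,r3:19
c22: CDB Mul1=285 | r0:1,r1:15,r2:38,r3:19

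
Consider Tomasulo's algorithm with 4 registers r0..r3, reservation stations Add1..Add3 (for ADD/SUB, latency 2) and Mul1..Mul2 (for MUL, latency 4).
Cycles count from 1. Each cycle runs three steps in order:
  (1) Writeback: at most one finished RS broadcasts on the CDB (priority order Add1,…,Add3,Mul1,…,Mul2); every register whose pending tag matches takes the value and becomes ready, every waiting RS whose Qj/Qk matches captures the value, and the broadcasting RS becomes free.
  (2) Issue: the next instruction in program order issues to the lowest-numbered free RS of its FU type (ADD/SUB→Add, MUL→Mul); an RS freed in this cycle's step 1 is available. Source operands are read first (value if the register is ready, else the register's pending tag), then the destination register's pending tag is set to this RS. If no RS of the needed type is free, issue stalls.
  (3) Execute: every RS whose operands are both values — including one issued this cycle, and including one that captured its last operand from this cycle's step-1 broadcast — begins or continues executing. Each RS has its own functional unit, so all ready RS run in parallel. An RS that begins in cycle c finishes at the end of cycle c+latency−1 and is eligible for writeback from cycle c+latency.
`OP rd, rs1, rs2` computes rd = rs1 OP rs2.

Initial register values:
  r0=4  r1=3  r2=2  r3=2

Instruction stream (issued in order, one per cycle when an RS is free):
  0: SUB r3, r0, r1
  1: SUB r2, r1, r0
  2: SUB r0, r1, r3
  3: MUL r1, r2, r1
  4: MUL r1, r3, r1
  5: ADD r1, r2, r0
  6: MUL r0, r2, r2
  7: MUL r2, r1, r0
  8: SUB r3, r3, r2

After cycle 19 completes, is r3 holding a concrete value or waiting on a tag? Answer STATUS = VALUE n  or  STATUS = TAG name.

STATUS = VALUE 0

  c1: issue SUB r3<-Add1  regs: r0:4,r1:3,r2:2,r3:Add1
  c2: issue SUB r2<-Add2  regs: r0:4,r1:3,r2:Add2,r3:Add1
  c3: CDB Add1=1; issue SUB r0<-Add1  regs: r0:Add1,r1:3,r2:Add2,r3:1
  c4: CDB Add2=-1; issue MUL r1<-Mul1  regs: r0:Add1,r1:Mul1,r2:-1,r3:1
  c5: CDB Add1=2; issue MUL r1<-Mul2  regs: r0:2,r1:Mul2,r2:-1,r3:1
  c6: issue ADD r1<-Add1  regs: r0:2,r1:Add1,r2:-1,r3:1
  c7: stall  regs: r0:2,r1:Add1,r2:-1,r3:1
  c8: CDB Add1=1; stall  regs: r0:2,r1:1,r2:-1,r3:1
  c9: CDB Mul1=-3; issue MUL r0<-Mul1  regs: r0:Mul1,r1:1,r2:-1,r3:1
  c10: stall  regs: r0:Mul1,r1:1,r2:-1,r3:1
  c11: stall  regs: r0:Mul1,r1:1,r2:-1,r3:1
  c12: stall  regs: r0:Mul1,r1:1,r2:-1,r3:1
  c13: CDB Mul1=1; issue MUL r2<-Mul1  regs: r0:1,r1:1,r2:Mul1,r3:1
  c14: CDB Mul2=-3; issue SUB r3<-Add1  regs: r0:1,r1:1,r2:Mul1,r3:Add1
  c15: -  regs: r0:1,r1:1,r2:Mul1,r3:Add1
  c16: -  regs: r0:1,r1:1,r2:Mul1,r3:Add1
  c17: CDB Mul1=1  regs: r0:1,r1:1,r2:1,r3:Add1
  c18: -  regs: r0:1,r1:1,r2:1,r3:Add1
  c19: CDB Add1=0  regs: r0:1,r1:1,r2:1,r3:0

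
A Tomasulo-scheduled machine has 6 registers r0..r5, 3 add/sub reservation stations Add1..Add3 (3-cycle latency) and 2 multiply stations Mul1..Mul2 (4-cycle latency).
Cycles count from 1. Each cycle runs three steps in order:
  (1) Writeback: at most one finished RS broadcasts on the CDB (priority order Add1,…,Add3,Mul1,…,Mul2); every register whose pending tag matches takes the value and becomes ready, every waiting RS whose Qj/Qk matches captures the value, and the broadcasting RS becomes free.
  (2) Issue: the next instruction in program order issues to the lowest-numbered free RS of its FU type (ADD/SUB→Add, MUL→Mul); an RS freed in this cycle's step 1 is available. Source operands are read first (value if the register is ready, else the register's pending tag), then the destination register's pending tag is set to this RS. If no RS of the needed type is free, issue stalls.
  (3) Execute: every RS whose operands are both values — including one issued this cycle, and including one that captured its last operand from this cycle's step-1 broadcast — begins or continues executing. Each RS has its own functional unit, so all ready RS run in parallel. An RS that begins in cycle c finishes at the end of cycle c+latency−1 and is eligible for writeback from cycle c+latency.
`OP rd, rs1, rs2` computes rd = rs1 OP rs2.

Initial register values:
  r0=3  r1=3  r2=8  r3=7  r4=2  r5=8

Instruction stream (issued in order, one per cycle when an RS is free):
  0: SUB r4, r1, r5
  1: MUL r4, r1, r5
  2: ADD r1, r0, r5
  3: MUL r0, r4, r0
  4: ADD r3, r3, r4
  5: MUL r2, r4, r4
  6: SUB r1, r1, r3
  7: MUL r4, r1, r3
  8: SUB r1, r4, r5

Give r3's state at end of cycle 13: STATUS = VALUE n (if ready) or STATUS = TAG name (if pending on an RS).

STATUS = VALUE 31

  c1: issue SUB r4<-Add1  regs: r0:3,r1:3,r2:8,r3:7,r4:Add1,r5:8
  c2: issue MUL r4<-Mul1  regs: r0:3,r1:3,r2:8,r3:7,r4:Mul1,r5:8
  c3: issue ADD r1<-Add2  regs: r0:3,r1:Add2,r2:8,r3:7,r4:Mul1,r5:8
  c4: CDB Add1=-5; issue MUL r0<-Mul2  regs: r0:Mul2,r1:Add2,r2:8,r3:7,r4:Mul1,r5:8
  c5: issue ADD r3<-Add1  regs: r0:Mul2,r1:Add2,r2:8,r3:Add1,r4:Mul1,r5:8
  c6: CDB Add2=11; stall  regs: r0:Mul2,r1:11,r2:8,r3:Add1,r4:Mul1,r5:8
  c7: CDB Mul1=24; issue MUL r2<-Mul1  regs: r0:Mul2,r1:11,r2:Mul1,r3:Add1,r4:24,r5:8
  c8: issue SUB r1<-Add2  regs: r0:Mul2,r1:Add2,r2:Mul1,r3:Add1,r4:24,r5:8
  c9: stall  regs: r0:Mul2,r1:Add2,r2:Mul1,r3:Add1,r4:24,r5:8
  c10: CDB Add1=31; stall  regs: r0:Mul2,r1:Add2,r2:Mul1,r3:31,r4:24,r5:8
  c11: CDB Mul1=576; issue MUL r4<-Mul1  regs: r0:Mul2,r1:Add2,r2:576,r3:31,r4:Mul1,r5:8
  c12: CDB Mul2=72; issue SUB r1<-Add1  regs: r0:72,r1:Add1,r2:576,r3:31,r4:Mul1,r5:8
  c13: CDB Add2=-20  regs: r0:72,r1:Add1,r2:576,r3:31,r4:Mul1,r5:8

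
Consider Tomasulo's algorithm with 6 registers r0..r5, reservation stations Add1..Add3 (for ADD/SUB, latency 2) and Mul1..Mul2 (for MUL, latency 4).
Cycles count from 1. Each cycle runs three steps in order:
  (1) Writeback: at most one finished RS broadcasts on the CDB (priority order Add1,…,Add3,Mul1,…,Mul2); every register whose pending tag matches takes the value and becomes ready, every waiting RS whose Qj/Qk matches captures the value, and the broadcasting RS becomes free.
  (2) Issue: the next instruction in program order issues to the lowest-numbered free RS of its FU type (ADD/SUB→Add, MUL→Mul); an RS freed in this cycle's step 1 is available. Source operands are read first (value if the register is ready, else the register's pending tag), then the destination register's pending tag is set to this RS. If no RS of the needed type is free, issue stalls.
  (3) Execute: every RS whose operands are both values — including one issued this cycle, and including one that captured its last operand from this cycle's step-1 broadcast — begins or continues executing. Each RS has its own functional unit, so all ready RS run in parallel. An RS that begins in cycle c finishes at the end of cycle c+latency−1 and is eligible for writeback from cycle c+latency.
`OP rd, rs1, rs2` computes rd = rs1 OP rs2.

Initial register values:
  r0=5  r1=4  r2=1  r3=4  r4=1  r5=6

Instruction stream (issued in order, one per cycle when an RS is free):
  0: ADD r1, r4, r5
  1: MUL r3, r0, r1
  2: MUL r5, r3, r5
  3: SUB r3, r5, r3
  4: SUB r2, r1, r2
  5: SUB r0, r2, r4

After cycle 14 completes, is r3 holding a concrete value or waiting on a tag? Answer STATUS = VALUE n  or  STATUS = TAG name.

cycle 1: issue ADD r1<-Add1 // r0:5,r1:Add1,r2:1,r3:4,r4:1,r5:6
cycle 2: issue MUL r3<-Mul1 // r0:5,r1:Add1,r2:1,r3:Mul1,r4:1,r5:6
cycle 3: CDB Add1=7; issue MUL r5<-Mul2 // r0:5,r1:7,r2:1,r3:Mul1,r4:1,r5:Mul2
cycle 4: issue SUB r3<-Add1 // r0:5,r1:7,r2:1,r3:Add1,r4:1,r5:Mul2
cycle 5: issue SUB r2<-Add2 // r0:5,r1:7,r2:Add2,r3:Add1,r4:1,r5:Mul2
cycle 6: issue SUB r0<-Add3 // r0:Add3,r1:7,r2:Add2,r3:Add1,r4:1,r5:Mul2
cycle 7: CDB Add2=6 // r0:Add3,r1:7,r2:6,r3:Add1,r4:1,r5:Mul2
cycle 8: CDB Mul1=35 // r0:Add3,r1:7,r2:6,r3:Add1,r4:1,r5:Mul2
cycle 9: CDB Add3=5 // r0:5,r1:7,r2:6,r3:Add1,r4:1,r5:Mul2
cycle 10: - // r0:5,r1:7,r2:6,r3:Add1,r4:1,r5:Mul2
cycle 11: - // r0:5,r1:7,r2:6,r3:Add1,r4:1,r5:Mul2
cycle 12: CDB Mul2=210 // r0:5,r1:7,r2:6,r3:Add1,r4:1,r5:210
cycle 13: - // r0:5,r1:7,r2:6,r3:Add1,r4:1,r5:210
cycle 14: CDB Add1=175 // r0:5,r1:7,r2:6,r3:175,r4:1,r5:210

STATUS = VALUE 175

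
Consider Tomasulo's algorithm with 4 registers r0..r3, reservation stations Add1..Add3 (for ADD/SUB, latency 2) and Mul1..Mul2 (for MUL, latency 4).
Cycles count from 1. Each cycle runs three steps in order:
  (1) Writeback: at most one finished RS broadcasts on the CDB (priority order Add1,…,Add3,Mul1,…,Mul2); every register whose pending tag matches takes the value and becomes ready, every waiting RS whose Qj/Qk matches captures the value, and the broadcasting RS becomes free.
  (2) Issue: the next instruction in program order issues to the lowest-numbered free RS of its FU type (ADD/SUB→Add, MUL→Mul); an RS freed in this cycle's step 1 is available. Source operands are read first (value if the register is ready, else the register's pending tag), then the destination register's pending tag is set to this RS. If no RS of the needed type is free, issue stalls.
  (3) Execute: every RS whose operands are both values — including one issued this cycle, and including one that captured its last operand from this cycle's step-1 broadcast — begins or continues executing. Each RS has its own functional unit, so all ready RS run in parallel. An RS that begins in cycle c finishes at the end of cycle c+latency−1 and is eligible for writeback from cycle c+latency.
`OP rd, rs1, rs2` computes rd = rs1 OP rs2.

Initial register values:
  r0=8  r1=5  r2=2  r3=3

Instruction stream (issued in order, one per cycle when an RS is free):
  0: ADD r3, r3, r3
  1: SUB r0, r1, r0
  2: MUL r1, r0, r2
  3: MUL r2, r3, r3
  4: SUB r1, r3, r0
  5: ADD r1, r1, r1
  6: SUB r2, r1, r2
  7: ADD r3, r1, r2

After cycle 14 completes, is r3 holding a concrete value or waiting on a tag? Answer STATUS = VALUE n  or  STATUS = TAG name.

  c1: issue ADD r3<-Add1  regs: r0:8,r1:5,r2:2,r3:Add1
  c2: issue SUB r0<-Add2  regs: r0:Add2,r1:5,r2:2,r3:Add1
  c3: CDB Add1=6; issue MUL r1<-Mul1  regs: r0:Add2,r1:Mul1,r2:2,r3:6
  c4: CDB Add2=-3; issue MUL r2<-Mul2  regs: r0:-3,r1:Mul1,r2:Mul2,r3:6
  c5: issue SUB r1<-Add1  regs: r0:-3,r1:Add1,r2:Mul2,r3:6
  c6: issue ADD r1<-Add2  regs: r0:-3,r1:Add2,r2:Mul2,r3:6
  c7: CDB Add1=9; issue SUB r2<-Add1  regs: r0:-3,r1:Add2,r2:Add1,r3:6
  c8: CDB Mul1=-6; issue ADD r3<-Add3  regs: r0:-3,r1:Add2,r2:Add1,r3:Add3
  c9: CDB Add2=18  regs: r0:-3,r1:18,r2:Add1,r3:Add3
  c10: CDB Mul2=36  regs: r0:-3,r1:18,r2:Add1,r3:Add3
  c11: -  regs: r0:-3,r1:18,r2:Add1,r3:Add3
  c12: CDB Add1=-18  regs: r0:-3,r1:18,r2:-18,r3:Add3
  c13: -  regs: r0:-3,r1:18,r2:-18,r3:Add3
  c14: CDB Add3=0  regs: r0:-3,r1:18,r2:-18,r3:0

STATUS = VALUE 0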